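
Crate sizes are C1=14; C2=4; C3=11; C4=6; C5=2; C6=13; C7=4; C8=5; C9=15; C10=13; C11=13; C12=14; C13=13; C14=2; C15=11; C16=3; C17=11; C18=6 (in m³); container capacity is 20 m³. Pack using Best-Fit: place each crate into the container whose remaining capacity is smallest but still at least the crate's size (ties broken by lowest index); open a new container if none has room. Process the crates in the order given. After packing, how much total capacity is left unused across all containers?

container 1: place C1 (14 m³), 6 m³ left
container 1: place C2 (4 m³), 2 m³ left
container 2: place C3 (11 m³), 9 m³ left
container 2: place C4 (6 m³), 3 m³ left
container 1: place C5 (2 m³), 0 m³ left
container 3: place C6 (13 m³), 7 m³ left
container 3: place C7 (4 m³), 3 m³ left
container 4: place C8 (5 m³), 15 m³ left
container 4: place C9 (15 m³), 0 m³ left
container 5: place C10 (13 m³), 7 m³ left
container 6: place C11 (13 m³), 7 m³ left
container 7: place C12 (14 m³), 6 m³ left
container 8: place C13 (13 m³), 7 m³ left
container 2: place C14 (2 m³), 1 m³ left
container 9: place C15 (11 m³), 9 m³ left
container 3: place C16 (3 m³), 0 m³ left
container 10: place C17 (11 m³), 9 m³ left
container 7: place C18 (6 m³), 0 m³ left
10 containers × 20 m³ = 200 m³; used 160 m³; unused 40 m³.

40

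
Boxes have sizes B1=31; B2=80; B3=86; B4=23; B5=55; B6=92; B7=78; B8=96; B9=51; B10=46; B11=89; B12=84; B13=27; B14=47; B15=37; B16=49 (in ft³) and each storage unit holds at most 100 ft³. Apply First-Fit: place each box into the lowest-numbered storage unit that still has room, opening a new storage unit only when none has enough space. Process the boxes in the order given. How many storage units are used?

11 storage units

Put B1 (31 ft³) in storage unit 1; 69 ft³ remain.
Put B2 (80 ft³) in storage unit 2; 20 ft³ remain.
Put B3 (86 ft³) in storage unit 3; 14 ft³ remain.
Put B4 (23 ft³) in storage unit 1; 46 ft³ remain.
Put B5 (55 ft³) in storage unit 4; 45 ft³ remain.
Put B6 (92 ft³) in storage unit 5; 8 ft³ remain.
Put B7 (78 ft³) in storage unit 6; 22 ft³ remain.
Put B8 (96 ft³) in storage unit 7; 4 ft³ remain.
Put B9 (51 ft³) in storage unit 8; 49 ft³ remain.
Put B10 (46 ft³) in storage unit 1; 0 ft³ remain.
Put B11 (89 ft³) in storage unit 9; 11 ft³ remain.
Put B12 (84 ft³) in storage unit 10; 16 ft³ remain.
Put B13 (27 ft³) in storage unit 4; 18 ft³ remain.
Put B14 (47 ft³) in storage unit 8; 2 ft³ remain.
Put B15 (37 ft³) in storage unit 11; 63 ft³ remain.
Put B16 (49 ft³) in storage unit 11; 14 ft³ remain.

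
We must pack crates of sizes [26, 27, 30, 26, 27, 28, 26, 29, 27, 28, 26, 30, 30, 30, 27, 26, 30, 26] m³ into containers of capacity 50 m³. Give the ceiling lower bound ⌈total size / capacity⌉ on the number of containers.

10 containers

Total size = 26 + 27 + 30 + 26 + 27 + 28 + 26 + 29 + 27 + 28 + 26 + 30 + 30 + 30 + 27 + 26 + 30 + 26 = 499 m³.
⌈499 / 50⌉ = 10.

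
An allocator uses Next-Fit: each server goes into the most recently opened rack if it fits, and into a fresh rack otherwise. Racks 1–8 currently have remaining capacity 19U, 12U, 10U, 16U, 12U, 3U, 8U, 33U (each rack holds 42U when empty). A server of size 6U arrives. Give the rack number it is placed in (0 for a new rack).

Next-Fit only looks at rack 8, which has 33U free.
6U fits there.

8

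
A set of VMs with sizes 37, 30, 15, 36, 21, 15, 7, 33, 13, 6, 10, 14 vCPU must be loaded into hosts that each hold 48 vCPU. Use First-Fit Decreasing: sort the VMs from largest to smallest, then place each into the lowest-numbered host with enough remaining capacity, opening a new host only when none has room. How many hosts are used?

Sorted descending: 37, 36, 33, 30, 21, 15, 15, 14, 13, 10, 7, 6.
Put 37 vCPU in host 1; 11 vCPU remain.
Put 36 vCPU in host 2; 12 vCPU remain.
Put 33 vCPU in host 3; 15 vCPU remain.
Put 30 vCPU in host 4; 18 vCPU remain.
Put 21 vCPU in host 5; 27 vCPU remain.
Put 15 vCPU in host 3; 0 vCPU remain.
Put 15 vCPU in host 4; 3 vCPU remain.
Put 14 vCPU in host 5; 13 vCPU remain.
Put 13 vCPU in host 5; 0 vCPU remain.
Put 10 vCPU in host 1; 1 vCPU remain.
Put 7 vCPU in host 2; 5 vCPU remain.
Put 6 vCPU in host 6; 42 vCPU remain.
Final hosts: [37,10] [36,7] [33,15] [30,15] [21,14,13] [6].

6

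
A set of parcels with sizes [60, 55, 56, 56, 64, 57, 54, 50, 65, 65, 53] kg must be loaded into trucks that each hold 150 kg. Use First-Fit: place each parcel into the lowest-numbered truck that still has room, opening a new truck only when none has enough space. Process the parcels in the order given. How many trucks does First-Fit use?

Put 60 kg in truck 1; 90 kg remain.
Put 55 kg in truck 1; 35 kg remain.
Put 56 kg in truck 2; 94 kg remain.
Put 56 kg in truck 2; 38 kg remain.
Put 64 kg in truck 3; 86 kg remain.
Put 57 kg in truck 3; 29 kg remain.
Put 54 kg in truck 4; 96 kg remain.
Put 50 kg in truck 4; 46 kg remain.
Put 65 kg in truck 5; 85 kg remain.
Put 65 kg in truck 5; 20 kg remain.
Put 53 kg in truck 6; 97 kg remain.

6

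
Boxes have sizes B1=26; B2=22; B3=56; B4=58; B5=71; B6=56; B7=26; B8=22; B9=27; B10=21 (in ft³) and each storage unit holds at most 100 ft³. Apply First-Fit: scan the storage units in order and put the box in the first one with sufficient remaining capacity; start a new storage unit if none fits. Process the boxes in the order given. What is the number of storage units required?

5 storage units

B1 (26 ft³) → storage unit 1 (remaining 74 ft³)
B2 (22 ft³) → storage unit 1 (remaining 52 ft³)
B3 (56 ft³) → storage unit 2 (remaining 44 ft³)
B4 (58 ft³) → storage unit 3 (remaining 42 ft³)
B5 (71 ft³) → storage unit 4 (remaining 29 ft³)
B6 (56 ft³) → storage unit 5 (remaining 44 ft³)
B7 (26 ft³) → storage unit 1 (remaining 26 ft³)
B8 (22 ft³) → storage unit 1 (remaining 4 ft³)
B9 (27 ft³) → storage unit 2 (remaining 17 ft³)
B10 (21 ft³) → storage unit 3 (remaining 21 ft³)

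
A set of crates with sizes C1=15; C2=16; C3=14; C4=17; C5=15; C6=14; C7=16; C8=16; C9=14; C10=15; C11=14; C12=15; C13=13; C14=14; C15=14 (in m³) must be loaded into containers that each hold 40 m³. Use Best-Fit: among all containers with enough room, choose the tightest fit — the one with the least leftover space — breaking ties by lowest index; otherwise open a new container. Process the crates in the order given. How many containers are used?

8 containers

Put C1 (15 m³) in container 1; 25 m³ remain.
Put C2 (16 m³) in container 1; 9 m³ remain.
Put C3 (14 m³) in container 2; 26 m³ remain.
Put C4 (17 m³) in container 2; 9 m³ remain.
Put C5 (15 m³) in container 3; 25 m³ remain.
Put C6 (14 m³) in container 3; 11 m³ remain.
Put C7 (16 m³) in container 4; 24 m³ remain.
Put C8 (16 m³) in container 4; 8 m³ remain.
Put C9 (14 m³) in container 5; 26 m³ remain.
Put C10 (15 m³) in container 5; 11 m³ remain.
Put C11 (14 m³) in container 6; 26 m³ remain.
Put C12 (15 m³) in container 6; 11 m³ remain.
Put C13 (13 m³) in container 7; 27 m³ remain.
Put C14 (14 m³) in container 7; 13 m³ remain.
Put C15 (14 m³) in container 8; 26 m³ remain.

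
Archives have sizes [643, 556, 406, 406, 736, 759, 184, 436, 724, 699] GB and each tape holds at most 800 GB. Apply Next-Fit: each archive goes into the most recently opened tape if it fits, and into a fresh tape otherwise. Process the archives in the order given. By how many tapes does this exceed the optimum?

0

Next-Fit: [643] [556] [406] [406] [736] [759] [184,436] [724] [699] → 9 tapes.
9 archives exceed 400 GB (half the capacity), and no two of those can share a tape, so at least 9 tapes are needed.
So 9 is already optimal.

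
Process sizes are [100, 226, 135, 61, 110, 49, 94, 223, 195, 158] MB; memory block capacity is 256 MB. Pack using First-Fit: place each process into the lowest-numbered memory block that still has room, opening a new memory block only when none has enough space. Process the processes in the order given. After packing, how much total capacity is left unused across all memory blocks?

memory block 1: place 100 MB, 156 MB left
memory block 2: place 226 MB, 30 MB left
memory block 1: place 135 MB, 21 MB left
memory block 3: place 61 MB, 195 MB left
memory block 3: place 110 MB, 85 MB left
memory block 3: place 49 MB, 36 MB left
memory block 4: place 94 MB, 162 MB left
memory block 5: place 223 MB, 33 MB left
memory block 6: place 195 MB, 61 MB left
memory block 4: place 158 MB, 4 MB left
6 memory blocks × 256 MB = 1536 MB; used 1351 MB; unused 185 MB.

185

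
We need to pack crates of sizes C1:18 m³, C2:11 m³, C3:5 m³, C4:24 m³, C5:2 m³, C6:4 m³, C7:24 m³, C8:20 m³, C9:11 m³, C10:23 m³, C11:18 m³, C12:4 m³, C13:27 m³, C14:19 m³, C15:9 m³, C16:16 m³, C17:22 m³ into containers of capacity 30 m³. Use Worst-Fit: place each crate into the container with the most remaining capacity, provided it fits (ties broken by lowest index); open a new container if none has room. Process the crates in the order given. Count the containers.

10

C1 (18 m³) → container 1 (remaining 12 m³)
C2 (11 m³) → container 1 (remaining 1 m³)
C3 (5 m³) → container 2 (remaining 25 m³)
C4 (24 m³) → container 2 (remaining 1 m³)
C5 (2 m³) → container 3 (remaining 28 m³)
C6 (4 m³) → container 3 (remaining 24 m³)
C7 (24 m³) → container 3 (remaining 0 m³)
C8 (20 m³) → container 4 (remaining 10 m³)
C9 (11 m³) → container 5 (remaining 19 m³)
C10 (23 m³) → container 6 (remaining 7 m³)
C11 (18 m³) → container 5 (remaining 1 m³)
C12 (4 m³) → container 4 (remaining 6 m³)
C13 (27 m³) → container 7 (remaining 3 m³)
C14 (19 m³) → container 8 (remaining 11 m³)
C15 (9 m³) → container 8 (remaining 2 m³)
C16 (16 m³) → container 9 (remaining 14 m³)
C17 (22 m³) → container 10 (remaining 8 m³)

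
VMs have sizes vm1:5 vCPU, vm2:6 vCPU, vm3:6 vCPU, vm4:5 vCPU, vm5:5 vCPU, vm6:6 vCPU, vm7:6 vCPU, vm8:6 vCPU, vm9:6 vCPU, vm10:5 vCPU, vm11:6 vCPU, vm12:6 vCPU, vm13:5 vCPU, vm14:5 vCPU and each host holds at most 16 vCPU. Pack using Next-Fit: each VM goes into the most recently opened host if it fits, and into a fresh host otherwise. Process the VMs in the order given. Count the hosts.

6

host 1: place vm1 (5 vCPU), 11 vCPU left
host 1: place vm2 (6 vCPU), 5 vCPU left
host 2: place vm3 (6 vCPU), 10 vCPU left
host 2: place vm4 (5 vCPU), 5 vCPU left
host 2: place vm5 (5 vCPU), 0 vCPU left
host 3: place vm6 (6 vCPU), 10 vCPU left
host 3: place vm7 (6 vCPU), 4 vCPU left
host 4: place vm8 (6 vCPU), 10 vCPU left
host 4: place vm9 (6 vCPU), 4 vCPU left
host 5: place vm10 (5 vCPU), 11 vCPU left
host 5: place vm11 (6 vCPU), 5 vCPU left
host 6: place vm12 (6 vCPU), 10 vCPU left
host 6: place vm13 (5 vCPU), 5 vCPU left
host 6: place vm14 (5 vCPU), 0 vCPU left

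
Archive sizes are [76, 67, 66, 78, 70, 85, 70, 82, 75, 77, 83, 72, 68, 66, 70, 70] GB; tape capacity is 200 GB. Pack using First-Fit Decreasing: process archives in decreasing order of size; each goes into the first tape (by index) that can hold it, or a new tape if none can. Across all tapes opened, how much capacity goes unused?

Sorted descending: 85, 83, 82, 78, 77, 76, 75, 72, 70, 70, 70, 70, 68, 67, 66, 66.
Put 85 GB in tape 1; 115 GB remain.
Put 83 GB in tape 1; 32 GB remain.
Put 82 GB in tape 2; 118 GB remain.
Put 78 GB in tape 2; 40 GB remain.
Put 77 GB in tape 3; 123 GB remain.
Put 76 GB in tape 3; 47 GB remain.
Put 75 GB in tape 4; 125 GB remain.
Put 72 GB in tape 4; 53 GB remain.
Put 70 GB in tape 5; 130 GB remain.
Put 70 GB in tape 5; 60 GB remain.
Put 70 GB in tape 6; 130 GB remain.
Put 70 GB in tape 6; 60 GB remain.
Put 68 GB in tape 7; 132 GB remain.
Put 67 GB in tape 7; 65 GB remain.
Put 66 GB in tape 8; 134 GB remain.
Put 66 GB in tape 8; 68 GB remain.
8 tapes × 200 GB = 1600 GB; used 1175 GB; unused 425 GB.

425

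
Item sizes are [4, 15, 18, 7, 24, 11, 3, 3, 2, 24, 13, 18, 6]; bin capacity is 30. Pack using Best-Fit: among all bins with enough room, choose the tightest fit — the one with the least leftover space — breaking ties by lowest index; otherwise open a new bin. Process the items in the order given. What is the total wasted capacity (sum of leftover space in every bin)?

bin 1: place 4, 26 left
bin 1: place 15, 11 left
bin 2: place 18, 12 left
bin 1: place 7, 4 left
bin 3: place 24, 6 left
bin 2: place 11, 1 left
bin 1: place 3, 1 left
bin 3: place 3, 3 left
bin 3: place 2, 1 left
bin 4: place 24, 6 left
bin 5: place 13, 17 left
bin 6: place 18, 12 left
bin 4: place 6, 0 left
6 bins × 30 = 180; used 148; unused 32.

32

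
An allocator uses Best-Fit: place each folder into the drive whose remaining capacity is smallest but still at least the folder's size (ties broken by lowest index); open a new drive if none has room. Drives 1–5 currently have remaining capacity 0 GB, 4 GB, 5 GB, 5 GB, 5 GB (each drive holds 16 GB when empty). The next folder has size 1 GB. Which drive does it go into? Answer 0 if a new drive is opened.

2

Drives with room: drive 2 (4 GB), drive 3 (5 GB), drive 4 (5 GB), drive 5 (5 GB).
Tightest fit is drive 2 with 4 GB free.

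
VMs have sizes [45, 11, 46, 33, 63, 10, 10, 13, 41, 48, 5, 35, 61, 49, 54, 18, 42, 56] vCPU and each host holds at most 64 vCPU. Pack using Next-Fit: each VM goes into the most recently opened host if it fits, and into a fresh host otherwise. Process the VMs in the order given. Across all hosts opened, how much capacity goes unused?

Put 45 vCPU in host 1; 19 vCPU remain.
Put 11 vCPU in host 1; 8 vCPU remain.
Put 46 vCPU in host 2; 18 vCPU remain.
Put 33 vCPU in host 3; 31 vCPU remain.
Put 63 vCPU in host 4; 1 vCPU remain.
Put 10 vCPU in host 5; 54 vCPU remain.
Put 10 vCPU in host 5; 44 vCPU remain.
Put 13 vCPU in host 5; 31 vCPU remain.
Put 41 vCPU in host 6; 23 vCPU remain.
Put 48 vCPU in host 7; 16 vCPU remain.
Put 5 vCPU in host 7; 11 vCPU remain.
Put 35 vCPU in host 8; 29 vCPU remain.
Put 61 vCPU in host 9; 3 vCPU remain.
Put 49 vCPU in host 10; 15 vCPU remain.
Put 54 vCPU in host 11; 10 vCPU remain.
Put 18 vCPU in host 12; 46 vCPU remain.
Put 42 vCPU in host 12; 4 vCPU remain.
Put 56 vCPU in host 13; 8 vCPU remain.
13 hosts × 64 vCPU = 832 vCPU; used 640 vCPU; unused 192 vCPU.

192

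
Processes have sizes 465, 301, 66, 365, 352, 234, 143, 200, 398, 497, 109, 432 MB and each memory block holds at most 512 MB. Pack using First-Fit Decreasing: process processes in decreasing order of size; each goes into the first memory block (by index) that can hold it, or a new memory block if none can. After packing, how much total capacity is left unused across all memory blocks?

534

Sorted descending: 497, 465, 432, 398, 365, 352, 301, 234, 200, 143, 109, 66.
Put 497 MB in memory block 1; 15 MB remain.
Put 465 MB in memory block 2; 47 MB remain.
Put 432 MB in memory block 3; 80 MB remain.
Put 398 MB in memory block 4; 114 MB remain.
Put 365 MB in memory block 5; 147 MB remain.
Put 352 MB in memory block 6; 160 MB remain.
Put 301 MB in memory block 7; 211 MB remain.
Put 234 MB in memory block 8; 278 MB remain.
Put 200 MB in memory block 7; 11 MB remain.
Put 143 MB in memory block 5; 4 MB remain.
Put 109 MB in memory block 4; 5 MB remain.
Put 66 MB in memory block 3; 14 MB remain.
8 memory blocks × 512 MB = 4096 MB; used 3562 MB; unused 534 MB.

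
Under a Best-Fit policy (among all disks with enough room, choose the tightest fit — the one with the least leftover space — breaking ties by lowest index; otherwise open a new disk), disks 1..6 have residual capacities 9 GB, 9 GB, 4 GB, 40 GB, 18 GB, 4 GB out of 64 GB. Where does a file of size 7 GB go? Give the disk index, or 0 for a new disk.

Disks with room: disk 1 (9 GB), disk 2 (9 GB), disk 4 (40 GB), disk 5 (18 GB).
Tightest fit is disk 1 with 9 GB free.

1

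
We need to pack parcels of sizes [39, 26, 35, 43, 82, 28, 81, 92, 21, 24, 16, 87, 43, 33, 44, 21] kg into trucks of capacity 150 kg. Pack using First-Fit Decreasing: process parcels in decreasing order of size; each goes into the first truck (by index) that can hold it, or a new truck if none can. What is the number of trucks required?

5

Sorted descending: 92, 87, 82, 81, 44, 43, 43, 39, 35, 33, 28, 26, 24, 21, 21, 16.
Put 92 kg in truck 1; 58 kg remain.
Put 87 kg in truck 2; 63 kg remain.
Put 82 kg in truck 3; 68 kg remain.
Put 81 kg in truck 4; 69 kg remain.
Put 44 kg in truck 1; 14 kg remain.
Put 43 kg in truck 2; 20 kg remain.
Put 43 kg in truck 3; 25 kg remain.
Put 39 kg in truck 4; 30 kg remain.
Put 35 kg in truck 5; 115 kg remain.
Put 33 kg in truck 5; 82 kg remain.
Put 28 kg in truck 4; 2 kg remain.
Put 26 kg in truck 5; 56 kg remain.
Put 24 kg in truck 3; 1 kg remain.
Put 21 kg in truck 5; 35 kg remain.
Put 21 kg in truck 5; 14 kg remain.
Put 16 kg in truck 2; 4 kg remain.
Final trucks: [92,44] [87,43,16] [82,43,24] [81,39,28] [35,33,26,21,21].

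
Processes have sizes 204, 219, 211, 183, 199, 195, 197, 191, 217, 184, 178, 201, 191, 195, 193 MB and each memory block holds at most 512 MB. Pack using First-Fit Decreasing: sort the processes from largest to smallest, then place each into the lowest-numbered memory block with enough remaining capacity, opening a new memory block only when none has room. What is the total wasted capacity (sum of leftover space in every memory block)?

Sorted descending: 219, 217, 211, 204, 201, 199, 197, 195, 195, 193, 191, 191, 184, 183, 178.
memory block 1: place 219 MB, 293 MB left
memory block 1: place 217 MB, 76 MB left
memory block 2: place 211 MB, 301 MB left
memory block 2: place 204 MB, 97 MB left
memory block 3: place 201 MB, 311 MB left
memory block 3: place 199 MB, 112 MB left
memory block 4: place 197 MB, 315 MB left
memory block 4: place 195 MB, 120 MB left
memory block 5: place 195 MB, 317 MB left
memory block 5: place 193 MB, 124 MB left
memory block 6: place 191 MB, 321 MB left
memory block 6: place 191 MB, 130 MB left
memory block 7: place 184 MB, 328 MB left
memory block 7: place 183 MB, 145 MB left
memory block 8: place 178 MB, 334 MB left
8 memory blocks × 512 MB = 4096 MB; used 2958 MB; unused 1138 MB.

1138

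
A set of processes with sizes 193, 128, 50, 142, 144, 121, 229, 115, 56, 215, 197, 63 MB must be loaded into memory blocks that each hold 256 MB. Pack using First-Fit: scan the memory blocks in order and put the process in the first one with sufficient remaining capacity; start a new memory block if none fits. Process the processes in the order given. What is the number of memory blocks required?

8 memory blocks

memory block 1: place 193 MB, 63 MB left
memory block 2: place 128 MB, 128 MB left
memory block 1: place 50 MB, 13 MB left
memory block 3: place 142 MB, 114 MB left
memory block 4: place 144 MB, 112 MB left
memory block 2: place 121 MB, 7 MB left
memory block 5: place 229 MB, 27 MB left
memory block 6: place 115 MB, 141 MB left
memory block 3: place 56 MB, 58 MB left
memory block 7: place 215 MB, 41 MB left
memory block 8: place 197 MB, 59 MB left
memory block 4: place 63 MB, 49 MB left
Final memory blocks: [193,50] [128,121] [142,56] [144,63] [229] [115] [215] [197].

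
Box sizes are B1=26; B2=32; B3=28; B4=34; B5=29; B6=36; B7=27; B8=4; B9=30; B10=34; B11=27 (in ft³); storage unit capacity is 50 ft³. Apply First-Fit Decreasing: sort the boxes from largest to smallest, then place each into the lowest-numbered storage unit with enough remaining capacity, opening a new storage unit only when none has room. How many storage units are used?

10 storage units

Sorted descending: 36, 34, 34, 32, 30, 29, 28, 27, 27, 26, 4.
Put 36 ft³ in storage unit 1; 14 ft³ remain.
Put 34 ft³ in storage unit 2; 16 ft³ remain.
Put 34 ft³ in storage unit 3; 16 ft³ remain.
Put 32 ft³ in storage unit 4; 18 ft³ remain.
Put 30 ft³ in storage unit 5; 20 ft³ remain.
Put 29 ft³ in storage unit 6; 21 ft³ remain.
Put 28 ft³ in storage unit 7; 22 ft³ remain.
Put 27 ft³ in storage unit 8; 23 ft³ remain.
Put 27 ft³ in storage unit 9; 23 ft³ remain.
Put 26 ft³ in storage unit 10; 24 ft³ remain.
Put 4 ft³ in storage unit 1; 10 ft³ remain.
Final storage units: [36,4] [34] [34] [32] [30] [29] [28] [27] [27] [26].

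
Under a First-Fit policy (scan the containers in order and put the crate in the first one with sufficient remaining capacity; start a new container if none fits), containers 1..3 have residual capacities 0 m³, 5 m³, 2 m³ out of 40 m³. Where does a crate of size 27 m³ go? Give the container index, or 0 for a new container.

No container has ≥ 27 m³ free, so a new container is opened.

0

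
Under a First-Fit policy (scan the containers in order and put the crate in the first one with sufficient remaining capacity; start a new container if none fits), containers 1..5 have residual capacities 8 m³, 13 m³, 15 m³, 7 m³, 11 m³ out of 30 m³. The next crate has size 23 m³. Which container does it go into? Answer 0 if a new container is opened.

No container has ≥ 23 m³ free, so a new container is opened.

0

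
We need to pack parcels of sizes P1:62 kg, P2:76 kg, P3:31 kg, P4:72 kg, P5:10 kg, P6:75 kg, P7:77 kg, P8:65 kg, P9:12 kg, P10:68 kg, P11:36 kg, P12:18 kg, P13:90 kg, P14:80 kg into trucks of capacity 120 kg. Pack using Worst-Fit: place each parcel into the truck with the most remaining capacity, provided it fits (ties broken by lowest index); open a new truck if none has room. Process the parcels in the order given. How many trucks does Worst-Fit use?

9

truck 1: place P1 (62 kg), 58 kg left
truck 2: place P2 (76 kg), 44 kg left
truck 1: place P3 (31 kg), 27 kg left
truck 3: place P4 (72 kg), 48 kg left
truck 3: place P5 (10 kg), 38 kg left
truck 4: place P6 (75 kg), 45 kg left
truck 5: place P7 (77 kg), 43 kg left
truck 6: place P8 (65 kg), 55 kg left
truck 6: place P9 (12 kg), 43 kg left
truck 7: place P10 (68 kg), 52 kg left
truck 7: place P11 (36 kg), 16 kg left
truck 4: place P12 (18 kg), 27 kg left
truck 8: place P13 (90 kg), 30 kg left
truck 9: place P14 (80 kg), 40 kg left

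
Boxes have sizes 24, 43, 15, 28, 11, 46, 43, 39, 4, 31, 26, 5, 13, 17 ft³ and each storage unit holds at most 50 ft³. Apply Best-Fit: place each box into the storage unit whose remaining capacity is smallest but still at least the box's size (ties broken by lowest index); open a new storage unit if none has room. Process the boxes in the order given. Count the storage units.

8

24 ft³ → storage unit 1 (remaining 26 ft³)
43 ft³ → storage unit 2 (remaining 7 ft³)
15 ft³ → storage unit 1 (remaining 11 ft³)
28 ft³ → storage unit 3 (remaining 22 ft³)
11 ft³ → storage unit 1 (remaining 0 ft³)
46 ft³ → storage unit 4 (remaining 4 ft³)
43 ft³ → storage unit 5 (remaining 7 ft³)
39 ft³ → storage unit 6 (remaining 11 ft³)
4 ft³ → storage unit 4 (remaining 0 ft³)
31 ft³ → storage unit 7 (remaining 19 ft³)
26 ft³ → storage unit 8 (remaining 24 ft³)
5 ft³ → storage unit 2 (remaining 2 ft³)
13 ft³ → storage unit 7 (remaining 6 ft³)
17 ft³ → storage unit 3 (remaining 5 ft³)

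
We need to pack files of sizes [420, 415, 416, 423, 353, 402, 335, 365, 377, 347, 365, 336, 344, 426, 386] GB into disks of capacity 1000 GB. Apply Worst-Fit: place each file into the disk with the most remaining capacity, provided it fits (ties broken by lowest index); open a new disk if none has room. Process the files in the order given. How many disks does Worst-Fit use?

8

disk 1: place 420 GB, 580 GB left
disk 1: place 415 GB, 165 GB left
disk 2: place 416 GB, 584 GB left
disk 2: place 423 GB, 161 GB left
disk 3: place 353 GB, 647 GB left
disk 3: place 402 GB, 245 GB left
disk 4: place 335 GB, 665 GB left
disk 4: place 365 GB, 300 GB left
disk 5: place 377 GB, 623 GB left
disk 5: place 347 GB, 276 GB left
disk 6: place 365 GB, 635 GB left
disk 6: place 336 GB, 299 GB left
disk 7: place 344 GB, 656 GB left
disk 7: place 426 GB, 230 GB left
disk 8: place 386 GB, 614 GB left
Final disks: [420,415] [416,423] [353,402] [335,365] [377,347] [365,336] [344,426] [386].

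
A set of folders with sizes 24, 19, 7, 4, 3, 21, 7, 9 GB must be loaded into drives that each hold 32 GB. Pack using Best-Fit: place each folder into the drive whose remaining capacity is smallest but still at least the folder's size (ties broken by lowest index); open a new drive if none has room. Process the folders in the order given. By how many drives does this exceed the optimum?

Best-Fit: [24,7] [19,4,3] [21,7] [9] → 4 drives.
Total size 94 GB; any packing needs at least ⌈94/32⌉ = 3 drives.
An optimal packing achieves that bound: [24,7] [21,7,4] [19,9,3] → 3 drives.
Excess: 4 − 3 = 1.

1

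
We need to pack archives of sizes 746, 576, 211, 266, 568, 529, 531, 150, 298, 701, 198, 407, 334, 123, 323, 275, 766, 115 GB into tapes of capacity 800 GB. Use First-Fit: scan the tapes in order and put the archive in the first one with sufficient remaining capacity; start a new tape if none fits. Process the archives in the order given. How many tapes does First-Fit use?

10 tapes

Put 746 GB in tape 1; 54 GB remain.
Put 576 GB in tape 2; 224 GB remain.
Put 211 GB in tape 2; 13 GB remain.
Put 266 GB in tape 3; 534 GB remain.
Put 568 GB in tape 4; 232 GB remain.
Put 529 GB in tape 3; 5 GB remain.
Put 531 GB in tape 5; 269 GB remain.
Put 150 GB in tape 4; 82 GB remain.
Put 298 GB in tape 6; 502 GB remain.
Put 701 GB in tape 7; 99 GB remain.
Put 198 GB in tape 5; 71 GB remain.
Put 407 GB in tape 6; 95 GB remain.
Put 334 GB in tape 8; 466 GB remain.
Put 123 GB in tape 8; 343 GB remain.
Put 323 GB in tape 8; 20 GB remain.
Put 275 GB in tape 9; 525 GB remain.
Put 766 GB in tape 10; 34 GB remain.
Put 115 GB in tape 9; 410 GB remain.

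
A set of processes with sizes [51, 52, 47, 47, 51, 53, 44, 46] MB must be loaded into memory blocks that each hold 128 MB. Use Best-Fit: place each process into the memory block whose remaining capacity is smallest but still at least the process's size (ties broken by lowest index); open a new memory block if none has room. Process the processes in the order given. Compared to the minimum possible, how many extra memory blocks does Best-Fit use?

0

Best-Fit: [51,52] [47,47] [51,53] [44,46] → 4 memory blocks.
Total size 391 MB; any packing needs at least ⌈391/128⌉ = 4 memory blocks.
So 4 is already optimal.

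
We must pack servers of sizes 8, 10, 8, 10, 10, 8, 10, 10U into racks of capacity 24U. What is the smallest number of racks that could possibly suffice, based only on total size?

Total size = 8 + 10 + 8 + 10 + 10 + 8 + 10 + 10 = 74U.
⌈74 / 24⌉ = 4.

4 racks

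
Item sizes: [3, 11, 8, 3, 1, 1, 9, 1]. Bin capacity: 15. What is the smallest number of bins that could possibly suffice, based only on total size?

3

Total size = 3 + 11 + 8 + 3 + 1 + 1 + 9 + 1 = 37.
⌈37 / 15⌉ = 3.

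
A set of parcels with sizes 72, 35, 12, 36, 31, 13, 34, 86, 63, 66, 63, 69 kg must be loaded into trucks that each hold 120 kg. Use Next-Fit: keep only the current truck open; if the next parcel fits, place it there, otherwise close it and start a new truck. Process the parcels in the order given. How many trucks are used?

Put 72 kg in truck 1; 48 kg remain.
Put 35 kg in truck 1; 13 kg remain.
Put 12 kg in truck 1; 1 kg remain.
Put 36 kg in truck 2; 84 kg remain.
Put 31 kg in truck 2; 53 kg remain.
Put 13 kg in truck 2; 40 kg remain.
Put 34 kg in truck 2; 6 kg remain.
Put 86 kg in truck 3; 34 kg remain.
Put 63 kg in truck 4; 57 kg remain.
Put 66 kg in truck 5; 54 kg remain.
Put 63 kg in truck 6; 57 kg remain.
Put 69 kg in truck 7; 51 kg remain.
Final trucks: [72,35,12] [36,31,13,34] [86] [63] [66] [63] [69].

7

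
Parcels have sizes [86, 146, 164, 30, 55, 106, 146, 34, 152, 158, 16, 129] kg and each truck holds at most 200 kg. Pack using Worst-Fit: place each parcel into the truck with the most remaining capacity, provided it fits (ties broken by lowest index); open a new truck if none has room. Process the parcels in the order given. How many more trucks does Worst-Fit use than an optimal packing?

Worst-Fit: [86,30,55] [146] [164] [106,34,16] [146] [152] [158] [129] → 8 trucks.
Total size 1222 kg; any packing needs at least ⌈1222/200⌉ = 7 trucks.
An optimal packing achieves that bound: [164,34] [158,30] [152,16] [146] [146] [129,55] [106,86] → 7 trucks.
Excess: 8 − 7 = 1.

1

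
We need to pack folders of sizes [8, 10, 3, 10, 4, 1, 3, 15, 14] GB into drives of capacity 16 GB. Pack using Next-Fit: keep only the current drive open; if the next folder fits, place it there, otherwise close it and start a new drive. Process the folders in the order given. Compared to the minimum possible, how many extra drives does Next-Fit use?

Next-Fit: [8] [10,3] [10,4,1] [3] [15] [14] → 6 drives.
Total size 68 GB; any packing needs at least ⌈68/16⌉ = 5 drives.
An optimal packing achieves that bound: [15,1] [14] [10,4] [10,3,3] [8] → 5 drives.
Excess: 6 − 5 = 1.

1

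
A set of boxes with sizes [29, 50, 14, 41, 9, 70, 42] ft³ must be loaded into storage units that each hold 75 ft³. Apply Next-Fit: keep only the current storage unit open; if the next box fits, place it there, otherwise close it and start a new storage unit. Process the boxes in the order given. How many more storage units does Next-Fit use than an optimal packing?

Next-Fit: [29] [50,14] [41,9] [70] [42] → 5 storage units.
Total size 255 ft³; any packing needs at least ⌈255/75⌉ = 4 storage units.
An optimal packing achieves that bound: [70] [50,14,9] [42,29] [41] → 4 storage units.
Excess: 5 − 4 = 1.

1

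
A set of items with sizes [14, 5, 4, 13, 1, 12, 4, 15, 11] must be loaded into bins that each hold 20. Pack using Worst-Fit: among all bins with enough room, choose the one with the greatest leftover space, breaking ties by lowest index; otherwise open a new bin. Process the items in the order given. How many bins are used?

Put 14 in bin 1; 6 remain.
Put 5 in bin 1; 1 remain.
Put 4 in bin 2; 16 remain.
Put 13 in bin 2; 3 remain.
Put 1 in bin 2; 2 remain.
Put 12 in bin 3; 8 remain.
Put 4 in bin 3; 4 remain.
Put 15 in bin 4; 5 remain.
Put 11 in bin 5; 9 remain.

5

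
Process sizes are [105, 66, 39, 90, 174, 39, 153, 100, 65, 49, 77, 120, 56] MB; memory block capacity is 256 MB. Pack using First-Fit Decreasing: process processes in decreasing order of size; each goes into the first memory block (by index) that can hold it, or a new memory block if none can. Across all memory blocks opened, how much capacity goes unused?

147

Sorted descending: 174, 153, 120, 105, 100, 90, 77, 66, 65, 56, 49, 39, 39.
174 MB → memory block 1 (remaining 82 MB)
153 MB → memory block 2 (remaining 103 MB)
120 MB → memory block 3 (remaining 136 MB)
105 MB → memory block 3 (remaining 31 MB)
100 MB → memory block 2 (remaining 3 MB)
90 MB → memory block 4 (remaining 166 MB)
77 MB → memory block 1 (remaining 5 MB)
66 MB → memory block 4 (remaining 100 MB)
65 MB → memory block 4 (remaining 35 MB)
56 MB → memory block 5 (remaining 200 MB)
49 MB → memory block 5 (remaining 151 MB)
39 MB → memory block 5 (remaining 112 MB)
39 MB → memory block 5 (remaining 73 MB)
5 memory blocks × 256 MB = 1280 MB; used 1133 MB; unused 147 MB.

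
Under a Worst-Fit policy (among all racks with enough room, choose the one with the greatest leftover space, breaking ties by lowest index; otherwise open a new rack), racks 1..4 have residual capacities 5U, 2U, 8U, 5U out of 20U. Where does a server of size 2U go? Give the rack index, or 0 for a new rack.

Racks with room: rack 1 (5U), rack 2 (2U), rack 3 (8U), rack 4 (5U).
Most room is rack 3 with 8U free.

3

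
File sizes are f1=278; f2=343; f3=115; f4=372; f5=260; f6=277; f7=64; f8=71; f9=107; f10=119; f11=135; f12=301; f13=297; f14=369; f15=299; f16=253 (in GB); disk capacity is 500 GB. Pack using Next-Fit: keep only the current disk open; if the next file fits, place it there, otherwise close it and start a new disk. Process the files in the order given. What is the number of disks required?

disk 1: place f1 (278 GB), 222 GB left
disk 2: place f2 (343 GB), 157 GB left
disk 2: place f3 (115 GB), 42 GB left
disk 3: place f4 (372 GB), 128 GB left
disk 4: place f5 (260 GB), 240 GB left
disk 5: place f6 (277 GB), 223 GB left
disk 5: place f7 (64 GB), 159 GB left
disk 5: place f8 (71 GB), 88 GB left
disk 6: place f9 (107 GB), 393 GB left
disk 6: place f10 (119 GB), 274 GB left
disk 6: place f11 (135 GB), 139 GB left
disk 7: place f12 (301 GB), 199 GB left
disk 8: place f13 (297 GB), 203 GB left
disk 9: place f14 (369 GB), 131 GB left
disk 10: place f15 (299 GB), 201 GB left
disk 11: place f16 (253 GB), 247 GB left
Final disks: [278] [343,115] [372] [260] [277,64,71] [107,119,135] [301] [297] [369] [299] [253].

11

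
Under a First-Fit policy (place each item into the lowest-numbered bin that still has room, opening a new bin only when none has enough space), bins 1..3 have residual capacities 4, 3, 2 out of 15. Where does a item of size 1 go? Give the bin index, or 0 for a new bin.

Bins with room: bin 1 (4), bin 2 (3), bin 3 (2).
The first with room is bin 1.

1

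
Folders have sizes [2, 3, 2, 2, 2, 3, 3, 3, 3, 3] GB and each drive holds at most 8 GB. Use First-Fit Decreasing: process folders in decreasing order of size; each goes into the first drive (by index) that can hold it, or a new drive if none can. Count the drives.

Sorted descending: 3, 3, 3, 3, 3, 3, 2, 2, 2, 2.
3 GB → drive 1 (remaining 5 GB)
3 GB → drive 1 (remaining 2 GB)
3 GB → drive 2 (remaining 5 GB)
3 GB → drive 2 (remaining 2 GB)
3 GB → drive 3 (remaining 5 GB)
3 GB → drive 3 (remaining 2 GB)
2 GB → drive 1 (remaining 0 GB)
2 GB → drive 2 (remaining 0 GB)
2 GB → drive 3 (remaining 0 GB)
2 GB → drive 4 (remaining 6 GB)
Final drives: [3,3,2] [3,3,2] [3,3,2] [2].

4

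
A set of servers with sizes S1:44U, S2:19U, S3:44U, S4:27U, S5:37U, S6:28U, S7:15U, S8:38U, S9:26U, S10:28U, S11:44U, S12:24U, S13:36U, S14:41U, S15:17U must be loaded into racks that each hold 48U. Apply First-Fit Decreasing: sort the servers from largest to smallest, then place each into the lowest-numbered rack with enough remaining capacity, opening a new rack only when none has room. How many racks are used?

12 racks

Sorted descending: 44, 44, 44, 41, 38, 37, 36, 28, 28, 27, 26, 24, 19, 17, 15.
44U → rack 1 (remaining 4U)
44U → rack 2 (remaining 4U)
44U → rack 3 (remaining 4U)
41U → rack 4 (remaining 7U)
38U → rack 5 (remaining 10U)
37U → rack 6 (remaining 11U)
36U → rack 7 (remaining 12U)
28U → rack 8 (remaining 20U)
28U → rack 9 (remaining 20U)
27U → rack 10 (remaining 21U)
26U → rack 11 (remaining 22U)
24U → rack 12 (remaining 24U)
19U → rack 8 (remaining 1U)
17U → rack 9 (remaining 3U)
15U → rack 10 (remaining 6U)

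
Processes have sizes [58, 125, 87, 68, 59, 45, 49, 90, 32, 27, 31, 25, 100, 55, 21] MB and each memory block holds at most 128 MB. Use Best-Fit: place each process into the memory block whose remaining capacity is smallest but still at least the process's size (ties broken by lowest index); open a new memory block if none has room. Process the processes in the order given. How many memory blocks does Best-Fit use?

58 MB → memory block 1 (remaining 70 MB)
125 MB → memory block 2 (remaining 3 MB)
87 MB → memory block 3 (remaining 41 MB)
68 MB → memory block 1 (remaining 2 MB)
59 MB → memory block 4 (remaining 69 MB)
45 MB → memory block 4 (remaining 24 MB)
49 MB → memory block 5 (remaining 79 MB)
90 MB → memory block 6 (remaining 38 MB)
32 MB → memory block 6 (remaining 6 MB)
27 MB → memory block 3 (remaining 14 MB)
31 MB → memory block 5 (remaining 48 MB)
25 MB → memory block 5 (remaining 23 MB)
100 MB → memory block 7 (remaining 28 MB)
55 MB → memory block 8 (remaining 73 MB)
21 MB → memory block 5 (remaining 2 MB)
Final memory blocks: [58,68] [125] [87,27] [59,45] [49,31,25,21] [90,32] [100] [55].

8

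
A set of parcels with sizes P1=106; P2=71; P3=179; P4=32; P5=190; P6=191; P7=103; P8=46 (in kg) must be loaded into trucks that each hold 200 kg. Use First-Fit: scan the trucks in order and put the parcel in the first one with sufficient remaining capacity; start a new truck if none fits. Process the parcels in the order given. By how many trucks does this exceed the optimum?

0

First-Fit: [106,71] [179] [32,103,46] [190] [191] → 5 trucks.
Total size 918 kg; any packing needs at least ⌈918/200⌉ = 5 trucks.
So 5 is already optimal.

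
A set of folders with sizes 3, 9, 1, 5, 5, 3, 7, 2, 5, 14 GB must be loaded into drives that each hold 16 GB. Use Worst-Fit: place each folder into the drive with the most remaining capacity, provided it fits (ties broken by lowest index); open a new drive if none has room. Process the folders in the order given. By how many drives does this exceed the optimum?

Worst-Fit: [3,9,1] [5,5,3] [7,2,5] [14] → 4 drives.
Total size 54 GB; any packing needs at least ⌈54/16⌉ = 4 drives.
So 4 is already optimal.

0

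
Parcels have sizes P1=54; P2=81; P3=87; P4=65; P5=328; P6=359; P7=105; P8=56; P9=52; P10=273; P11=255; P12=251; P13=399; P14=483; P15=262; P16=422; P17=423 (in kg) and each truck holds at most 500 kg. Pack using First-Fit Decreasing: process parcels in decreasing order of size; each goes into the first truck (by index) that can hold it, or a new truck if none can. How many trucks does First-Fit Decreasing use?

Sorted descending: 483, 423, 422, 399, 359, 328, 273, 262, 255, 251, 105, 87, 81, 65, 56, 54, 52.
483 kg → truck 1 (remaining 17 kg)
423 kg → truck 2 (remaining 77 kg)
422 kg → truck 3 (remaining 78 kg)
399 kg → truck 4 (remaining 101 kg)
359 kg → truck 5 (remaining 141 kg)
328 kg → truck 6 (remaining 172 kg)
273 kg → truck 7 (remaining 227 kg)
262 kg → truck 8 (remaining 238 kg)
255 kg → truck 9 (remaining 245 kg)
251 kg → truck 10 (remaining 249 kg)
105 kg → truck 5 (remaining 36 kg)
87 kg → truck 4 (remaining 14 kg)
81 kg → truck 6 (remaining 91 kg)
65 kg → truck 2 (remaining 12 kg)
56 kg → truck 3 (remaining 22 kg)
54 kg → truck 6 (remaining 37 kg)
52 kg → truck 7 (remaining 175 kg)
Final trucks: [483] [423,65] [422,56] [399,87] [359,105] [328,81,54] [273,52] [262] [255] [251].

10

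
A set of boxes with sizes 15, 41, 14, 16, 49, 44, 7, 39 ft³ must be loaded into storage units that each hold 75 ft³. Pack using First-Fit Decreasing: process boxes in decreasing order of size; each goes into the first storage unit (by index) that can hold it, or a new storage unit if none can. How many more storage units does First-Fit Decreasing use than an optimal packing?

First-Fit Decreasing: [49,16,7] [44,15,14] [41] [39] → 4 storage units.
4 boxes exceed 37.5 ft³ (half the capacity), and no two of those can share a storage unit, so at least 4 storage units are needed.
So 4 is already optimal.

0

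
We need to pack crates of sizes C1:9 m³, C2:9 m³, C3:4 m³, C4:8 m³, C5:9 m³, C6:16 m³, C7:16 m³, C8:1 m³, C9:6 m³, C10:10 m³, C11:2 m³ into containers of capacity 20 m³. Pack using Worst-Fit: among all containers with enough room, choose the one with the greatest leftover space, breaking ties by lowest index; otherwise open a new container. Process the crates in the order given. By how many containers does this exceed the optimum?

1

Worst-Fit: [9,9] [4,8] [9,1,6] [16] [16] [10,2] → 6 containers.
Total size 90 m³; any packing needs at least ⌈90/20⌉ = 5 containers.
An optimal packing achieves that bound: [16,4] [16,2,1] [10,9] [9,9] [8,6] → 5 containers.
Excess: 6 − 5 = 1.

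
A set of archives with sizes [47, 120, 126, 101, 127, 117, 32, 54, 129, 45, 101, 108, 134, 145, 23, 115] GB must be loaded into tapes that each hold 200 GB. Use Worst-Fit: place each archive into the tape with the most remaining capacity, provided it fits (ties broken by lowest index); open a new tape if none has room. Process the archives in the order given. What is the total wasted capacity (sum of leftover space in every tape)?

676

47 GB → tape 1 (remaining 153 GB)
120 GB → tape 1 (remaining 33 GB)
126 GB → tape 2 (remaining 74 GB)
101 GB → tape 3 (remaining 99 GB)
127 GB → tape 4 (remaining 73 GB)
117 GB → tape 5 (remaining 83 GB)
32 GB → tape 3 (remaining 67 GB)
54 GB → tape 5 (remaining 29 GB)
129 GB → tape 6 (remaining 71 GB)
45 GB → tape 2 (remaining 29 GB)
101 GB → tape 7 (remaining 99 GB)
108 GB → tape 8 (remaining 92 GB)
134 GB → tape 9 (remaining 66 GB)
145 GB → tape 10 (remaining 55 GB)
23 GB → tape 7 (remaining 76 GB)
115 GB → tape 11 (remaining 85 GB)
11 tapes × 200 GB = 2200 GB; used 1524 GB; unused 676 GB.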